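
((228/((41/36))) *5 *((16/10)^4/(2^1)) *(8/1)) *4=537919488/5125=104959.90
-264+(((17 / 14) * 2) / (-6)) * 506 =-9845 / 21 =-468.81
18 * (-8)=-144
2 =2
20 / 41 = 0.49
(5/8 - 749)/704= -5987/5632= -1.06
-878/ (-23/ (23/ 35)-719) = 1.16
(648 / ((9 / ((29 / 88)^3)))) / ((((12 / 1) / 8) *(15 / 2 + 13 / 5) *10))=73167 / 4301792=0.02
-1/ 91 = -0.01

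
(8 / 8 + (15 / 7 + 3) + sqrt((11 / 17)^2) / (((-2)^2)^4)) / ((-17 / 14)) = -187213 / 36992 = -5.06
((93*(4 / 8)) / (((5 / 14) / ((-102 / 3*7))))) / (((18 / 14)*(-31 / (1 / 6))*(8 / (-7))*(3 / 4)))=-40817 / 270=-151.17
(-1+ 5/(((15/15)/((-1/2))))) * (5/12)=-35/24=-1.46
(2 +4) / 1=6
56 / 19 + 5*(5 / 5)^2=151 / 19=7.95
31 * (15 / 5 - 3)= 0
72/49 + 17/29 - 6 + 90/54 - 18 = -86444/4263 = -20.28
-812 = -812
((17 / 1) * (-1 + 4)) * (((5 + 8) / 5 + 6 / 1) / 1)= 2193 / 5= 438.60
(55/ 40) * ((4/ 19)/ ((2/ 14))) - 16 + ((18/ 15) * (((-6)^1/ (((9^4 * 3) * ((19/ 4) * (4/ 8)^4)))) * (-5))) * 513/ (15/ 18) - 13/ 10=-29449/ 2565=-11.48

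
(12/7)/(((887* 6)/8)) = 16/6209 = 0.00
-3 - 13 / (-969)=-2894 / 969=-2.99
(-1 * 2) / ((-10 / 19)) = 19 / 5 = 3.80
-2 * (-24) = 48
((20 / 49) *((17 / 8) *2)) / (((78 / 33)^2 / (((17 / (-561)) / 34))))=-55 / 198744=-0.00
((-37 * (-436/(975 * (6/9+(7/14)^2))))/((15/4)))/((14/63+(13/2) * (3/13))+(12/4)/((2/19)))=48396/303875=0.16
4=4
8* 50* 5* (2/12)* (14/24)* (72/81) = 14000/81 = 172.84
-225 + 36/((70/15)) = -1521/7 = -217.29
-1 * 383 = -383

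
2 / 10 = 1 / 5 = 0.20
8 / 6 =4 / 3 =1.33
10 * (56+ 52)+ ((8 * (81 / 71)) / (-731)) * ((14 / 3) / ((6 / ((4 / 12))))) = 56052912 / 51901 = 1080.00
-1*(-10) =10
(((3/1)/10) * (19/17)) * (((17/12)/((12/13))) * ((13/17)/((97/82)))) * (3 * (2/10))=131651/659600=0.20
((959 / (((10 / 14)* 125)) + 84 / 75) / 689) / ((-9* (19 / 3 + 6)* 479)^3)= -0.00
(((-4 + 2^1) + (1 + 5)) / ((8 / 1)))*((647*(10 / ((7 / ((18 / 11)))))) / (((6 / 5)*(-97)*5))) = -9705 / 7469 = -1.30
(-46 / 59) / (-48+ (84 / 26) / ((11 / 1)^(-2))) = -299 / 131511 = -0.00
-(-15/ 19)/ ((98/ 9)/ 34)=2295/ 931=2.47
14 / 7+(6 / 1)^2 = 38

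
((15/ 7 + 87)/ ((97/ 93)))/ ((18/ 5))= 16120/ 679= 23.74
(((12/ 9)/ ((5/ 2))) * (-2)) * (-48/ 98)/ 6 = 64/ 735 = 0.09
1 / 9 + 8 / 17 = 89 / 153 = 0.58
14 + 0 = 14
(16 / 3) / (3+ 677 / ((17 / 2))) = 272 / 4215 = 0.06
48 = 48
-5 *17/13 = -85/13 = -6.54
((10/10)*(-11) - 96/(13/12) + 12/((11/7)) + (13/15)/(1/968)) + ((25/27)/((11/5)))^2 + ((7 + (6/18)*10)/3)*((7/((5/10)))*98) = 31379390246/5733585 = 5472.91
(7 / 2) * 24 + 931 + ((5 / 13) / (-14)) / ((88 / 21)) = 2322305 / 2288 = 1014.99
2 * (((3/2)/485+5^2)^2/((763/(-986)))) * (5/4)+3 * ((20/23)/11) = -2019.43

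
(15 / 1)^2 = 225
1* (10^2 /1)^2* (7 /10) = 7000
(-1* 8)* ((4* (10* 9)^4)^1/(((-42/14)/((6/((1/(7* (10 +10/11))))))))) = 3527193600000/11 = 320653963636.36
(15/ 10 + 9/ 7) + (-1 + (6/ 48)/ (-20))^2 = 680647/ 179200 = 3.80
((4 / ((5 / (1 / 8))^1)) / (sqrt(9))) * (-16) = -8 / 15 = -0.53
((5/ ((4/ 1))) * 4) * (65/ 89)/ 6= 325/ 534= 0.61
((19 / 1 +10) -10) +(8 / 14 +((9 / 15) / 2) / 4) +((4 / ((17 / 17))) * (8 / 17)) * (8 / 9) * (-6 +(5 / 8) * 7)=725173 / 42840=16.93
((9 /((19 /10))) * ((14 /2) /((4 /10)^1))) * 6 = 9450 /19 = 497.37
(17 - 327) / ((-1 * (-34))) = -155 / 17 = -9.12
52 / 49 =1.06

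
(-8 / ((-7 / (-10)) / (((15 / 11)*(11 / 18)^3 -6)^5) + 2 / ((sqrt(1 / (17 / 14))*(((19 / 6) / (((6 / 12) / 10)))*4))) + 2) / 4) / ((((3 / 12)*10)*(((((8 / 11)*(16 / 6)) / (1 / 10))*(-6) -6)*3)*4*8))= 15211112908965644177781832840908823235148176836 / 446674206897556397757303759120278941229581132116669 -5718799449826418922390749628019756486662809*sqrt(238) / 595565609196741863676405012160371921639441509488892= 0.00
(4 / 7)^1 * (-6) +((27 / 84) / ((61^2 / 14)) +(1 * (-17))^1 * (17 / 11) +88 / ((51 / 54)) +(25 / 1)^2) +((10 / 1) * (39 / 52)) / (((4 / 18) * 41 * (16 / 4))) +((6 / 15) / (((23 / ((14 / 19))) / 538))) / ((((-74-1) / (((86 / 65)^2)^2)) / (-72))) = 2208879513712345662520459 / 3115645463922241250000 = 708.96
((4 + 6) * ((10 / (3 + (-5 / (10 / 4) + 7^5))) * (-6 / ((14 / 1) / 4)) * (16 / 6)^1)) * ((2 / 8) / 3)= -100 / 44121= -0.00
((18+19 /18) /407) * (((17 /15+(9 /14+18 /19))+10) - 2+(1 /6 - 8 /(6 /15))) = -148421 /347985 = -0.43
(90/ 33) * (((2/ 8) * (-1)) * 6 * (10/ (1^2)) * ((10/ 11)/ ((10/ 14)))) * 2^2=-25200/ 121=-208.26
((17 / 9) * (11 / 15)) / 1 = 187 / 135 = 1.39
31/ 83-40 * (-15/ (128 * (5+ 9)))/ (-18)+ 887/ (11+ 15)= 49987969/ 1450176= 34.47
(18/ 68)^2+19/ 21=23665/ 24276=0.97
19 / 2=9.50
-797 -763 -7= -1567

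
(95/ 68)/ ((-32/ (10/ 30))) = -95/ 6528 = -0.01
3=3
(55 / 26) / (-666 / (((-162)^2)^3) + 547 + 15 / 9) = 27615332455920 / 7162580410808927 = 0.00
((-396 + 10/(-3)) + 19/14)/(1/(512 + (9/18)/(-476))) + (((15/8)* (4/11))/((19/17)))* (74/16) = -425689247485/2089164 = -203760.57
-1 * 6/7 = -6/7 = -0.86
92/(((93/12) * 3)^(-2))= 49731.75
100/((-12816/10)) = -125/1602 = -0.08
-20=-20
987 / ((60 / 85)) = 5593 / 4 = 1398.25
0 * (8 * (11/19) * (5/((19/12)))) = 0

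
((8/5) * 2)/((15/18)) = 96/25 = 3.84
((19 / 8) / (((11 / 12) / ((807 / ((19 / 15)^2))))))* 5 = 2723625 / 418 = 6515.85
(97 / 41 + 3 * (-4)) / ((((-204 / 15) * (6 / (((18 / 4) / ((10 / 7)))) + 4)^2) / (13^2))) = 147194775 / 42868288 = 3.43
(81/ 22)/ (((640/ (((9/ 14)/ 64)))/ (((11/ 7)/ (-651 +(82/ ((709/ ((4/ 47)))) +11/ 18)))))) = -218632203/ 1565918526914560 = -0.00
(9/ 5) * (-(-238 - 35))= 2457/ 5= 491.40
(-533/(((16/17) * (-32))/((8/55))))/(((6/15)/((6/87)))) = 9061/20416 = 0.44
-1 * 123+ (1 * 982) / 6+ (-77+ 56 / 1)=59 / 3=19.67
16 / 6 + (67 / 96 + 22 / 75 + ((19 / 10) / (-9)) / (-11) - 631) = -627.32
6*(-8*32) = -1536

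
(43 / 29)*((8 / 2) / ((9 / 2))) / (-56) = -43 / 1827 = -0.02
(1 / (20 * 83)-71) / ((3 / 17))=-2003603 / 4980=-402.33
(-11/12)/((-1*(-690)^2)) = 11/5713200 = 0.00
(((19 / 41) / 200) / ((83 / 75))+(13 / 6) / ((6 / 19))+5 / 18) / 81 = 1749655 / 19846296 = 0.09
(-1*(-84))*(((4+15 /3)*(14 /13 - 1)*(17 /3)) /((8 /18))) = 9639 /13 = 741.46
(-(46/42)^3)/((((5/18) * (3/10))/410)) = -19953880/3087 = -6463.84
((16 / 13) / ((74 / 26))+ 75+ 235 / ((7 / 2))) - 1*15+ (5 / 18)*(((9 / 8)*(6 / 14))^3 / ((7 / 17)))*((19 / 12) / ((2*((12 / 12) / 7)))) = 13306884531 / 103964672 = 127.99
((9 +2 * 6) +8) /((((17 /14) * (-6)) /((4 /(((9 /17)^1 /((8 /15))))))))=-6496 /405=-16.04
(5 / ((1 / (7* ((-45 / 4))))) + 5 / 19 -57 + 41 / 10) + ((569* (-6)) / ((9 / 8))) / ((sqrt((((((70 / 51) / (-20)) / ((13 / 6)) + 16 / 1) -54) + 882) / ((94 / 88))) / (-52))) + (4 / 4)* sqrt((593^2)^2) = 236704* sqrt(4227509) / 86691 + 133456993 / 380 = 356816.63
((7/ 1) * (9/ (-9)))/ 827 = -7/ 827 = -0.01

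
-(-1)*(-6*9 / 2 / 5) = -27 / 5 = -5.40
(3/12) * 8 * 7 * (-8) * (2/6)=-112/3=-37.33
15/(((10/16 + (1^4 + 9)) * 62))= 12/527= 0.02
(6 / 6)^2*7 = 7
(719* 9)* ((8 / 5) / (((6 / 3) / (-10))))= -51768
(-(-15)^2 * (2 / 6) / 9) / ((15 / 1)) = -5 / 9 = -0.56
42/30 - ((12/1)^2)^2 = -103673/5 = -20734.60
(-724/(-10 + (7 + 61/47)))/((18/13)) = 110591/360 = 307.20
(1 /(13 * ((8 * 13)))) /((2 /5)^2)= 25 /5408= 0.00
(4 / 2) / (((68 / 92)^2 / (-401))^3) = -19091063827645378 / 24137569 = -790927364.21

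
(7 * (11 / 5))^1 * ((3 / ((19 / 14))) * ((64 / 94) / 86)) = 51744 / 191995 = 0.27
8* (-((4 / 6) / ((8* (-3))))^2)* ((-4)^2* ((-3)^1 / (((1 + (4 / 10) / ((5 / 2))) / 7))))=1400 / 783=1.79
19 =19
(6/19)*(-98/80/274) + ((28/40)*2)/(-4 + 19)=143563/1561800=0.09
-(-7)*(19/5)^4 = 912247/625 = 1459.60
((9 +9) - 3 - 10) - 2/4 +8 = 25/2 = 12.50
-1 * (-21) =21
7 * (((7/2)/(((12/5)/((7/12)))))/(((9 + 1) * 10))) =343/5760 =0.06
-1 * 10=-10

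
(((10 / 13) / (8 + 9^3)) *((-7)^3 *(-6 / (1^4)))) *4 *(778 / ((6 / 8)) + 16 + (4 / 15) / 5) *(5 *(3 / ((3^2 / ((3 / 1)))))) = 433573952 / 9581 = 45253.52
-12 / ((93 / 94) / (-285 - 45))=124080 / 31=4002.58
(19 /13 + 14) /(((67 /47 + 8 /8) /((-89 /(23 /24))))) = -3363132 /5681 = -592.00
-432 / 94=-4.60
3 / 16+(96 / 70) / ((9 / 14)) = 557 / 240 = 2.32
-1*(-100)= 100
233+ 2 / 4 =467 / 2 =233.50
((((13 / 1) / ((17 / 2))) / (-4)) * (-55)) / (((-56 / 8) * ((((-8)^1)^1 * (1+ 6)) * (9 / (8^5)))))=1464320 / 7497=195.32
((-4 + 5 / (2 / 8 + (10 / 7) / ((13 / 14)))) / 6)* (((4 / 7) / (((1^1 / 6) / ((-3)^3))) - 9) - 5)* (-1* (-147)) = 292432 / 93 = 3144.43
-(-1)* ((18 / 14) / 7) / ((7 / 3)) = 27 / 343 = 0.08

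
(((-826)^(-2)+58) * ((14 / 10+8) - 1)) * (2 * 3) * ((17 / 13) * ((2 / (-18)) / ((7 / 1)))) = -672724153 / 11086985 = -60.68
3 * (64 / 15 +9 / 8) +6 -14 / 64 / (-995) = 706059 / 31840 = 22.18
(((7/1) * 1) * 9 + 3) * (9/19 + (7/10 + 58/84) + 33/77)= 100628/665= 151.32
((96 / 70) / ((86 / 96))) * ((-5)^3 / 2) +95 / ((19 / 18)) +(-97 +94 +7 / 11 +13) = 16407 / 3311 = 4.96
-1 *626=-626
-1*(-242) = 242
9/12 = 3/4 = 0.75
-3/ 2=-1.50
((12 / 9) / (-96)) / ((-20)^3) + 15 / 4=2160001 / 576000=3.75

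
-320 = -320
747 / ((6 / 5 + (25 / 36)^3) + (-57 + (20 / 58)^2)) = -146552794560 / 10858286059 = -13.50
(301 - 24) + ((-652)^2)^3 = 76821993791525141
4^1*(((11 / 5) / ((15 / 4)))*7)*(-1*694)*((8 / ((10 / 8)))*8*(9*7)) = -4596523008 / 125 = -36772184.06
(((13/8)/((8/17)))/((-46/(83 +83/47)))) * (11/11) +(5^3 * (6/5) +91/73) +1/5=457958559/3156520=145.08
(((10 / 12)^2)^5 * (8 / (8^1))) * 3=9765625 / 20155392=0.48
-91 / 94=-0.97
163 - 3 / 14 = 2279 / 14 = 162.79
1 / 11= 0.09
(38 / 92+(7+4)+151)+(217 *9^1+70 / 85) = 1654897 / 782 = 2116.24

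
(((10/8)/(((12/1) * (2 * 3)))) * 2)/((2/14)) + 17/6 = 443/144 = 3.08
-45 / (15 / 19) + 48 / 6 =-49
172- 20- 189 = -37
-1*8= -8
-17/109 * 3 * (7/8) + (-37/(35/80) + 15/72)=-776177/9156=-84.77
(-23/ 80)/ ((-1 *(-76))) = -23/ 6080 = -0.00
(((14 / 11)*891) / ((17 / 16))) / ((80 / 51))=3402 / 5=680.40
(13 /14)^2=169 /196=0.86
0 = 0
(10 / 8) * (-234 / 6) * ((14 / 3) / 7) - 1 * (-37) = 9 / 2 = 4.50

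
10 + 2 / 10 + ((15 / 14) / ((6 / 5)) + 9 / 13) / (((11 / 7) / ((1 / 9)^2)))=2365817 / 231660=10.21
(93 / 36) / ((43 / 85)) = 5.11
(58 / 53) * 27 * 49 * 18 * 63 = 87016356 / 53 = 1641818.04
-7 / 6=-1.17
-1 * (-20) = 20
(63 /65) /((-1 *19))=-63 /1235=-0.05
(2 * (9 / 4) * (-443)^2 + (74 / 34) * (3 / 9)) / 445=18015673 / 9078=1984.54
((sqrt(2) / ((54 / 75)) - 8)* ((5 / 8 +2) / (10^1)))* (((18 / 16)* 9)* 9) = -15309 / 80 +8505* sqrt(2) / 256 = -144.38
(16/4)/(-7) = -4/7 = -0.57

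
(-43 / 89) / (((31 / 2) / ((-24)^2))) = -49536 / 2759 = -17.95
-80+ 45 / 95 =-1511 / 19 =-79.53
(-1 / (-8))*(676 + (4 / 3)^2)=1525 / 18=84.72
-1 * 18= -18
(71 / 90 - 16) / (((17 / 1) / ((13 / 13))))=-1369 / 1530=-0.89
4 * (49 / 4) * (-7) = -343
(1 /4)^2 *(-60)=-15 /4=-3.75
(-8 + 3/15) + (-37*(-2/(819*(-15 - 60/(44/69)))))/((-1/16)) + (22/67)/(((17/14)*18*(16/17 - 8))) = -42739901/5487300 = -7.79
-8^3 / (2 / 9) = -2304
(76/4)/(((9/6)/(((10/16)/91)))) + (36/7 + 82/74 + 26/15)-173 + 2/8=-2772366/16835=-164.68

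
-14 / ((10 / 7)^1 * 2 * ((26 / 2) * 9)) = -49 / 1170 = -0.04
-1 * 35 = -35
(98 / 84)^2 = 49 / 36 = 1.36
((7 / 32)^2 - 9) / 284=-9167 / 290816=-0.03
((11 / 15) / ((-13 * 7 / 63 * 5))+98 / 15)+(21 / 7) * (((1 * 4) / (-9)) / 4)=1982 / 325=6.10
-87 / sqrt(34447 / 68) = -174 * sqrt(11951) / 4921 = -3.87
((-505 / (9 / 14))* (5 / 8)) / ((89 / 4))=-17675 / 801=-22.07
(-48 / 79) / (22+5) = -16 / 711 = -0.02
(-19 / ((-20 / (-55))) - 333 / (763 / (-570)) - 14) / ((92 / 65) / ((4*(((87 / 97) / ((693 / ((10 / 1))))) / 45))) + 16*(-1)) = 1050029825 / 6985919654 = 0.15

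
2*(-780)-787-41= -2388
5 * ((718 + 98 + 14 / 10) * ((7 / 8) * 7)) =200263 / 8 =25032.88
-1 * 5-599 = -604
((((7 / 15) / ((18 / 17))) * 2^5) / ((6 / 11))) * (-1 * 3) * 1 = -10472 / 135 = -77.57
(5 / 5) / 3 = 1 / 3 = 0.33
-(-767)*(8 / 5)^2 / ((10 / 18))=441792 / 125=3534.34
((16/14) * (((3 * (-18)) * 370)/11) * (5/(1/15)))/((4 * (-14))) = 1498500/539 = 2780.15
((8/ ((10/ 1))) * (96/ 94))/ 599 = 192/ 140765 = 0.00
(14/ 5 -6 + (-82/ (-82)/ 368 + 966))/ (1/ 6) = 5314671/ 920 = 5776.82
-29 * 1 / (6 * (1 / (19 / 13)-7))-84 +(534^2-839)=204648311 / 720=284233.77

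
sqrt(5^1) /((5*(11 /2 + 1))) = 2*sqrt(5) /65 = 0.07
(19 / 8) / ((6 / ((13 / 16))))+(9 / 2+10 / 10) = 5.82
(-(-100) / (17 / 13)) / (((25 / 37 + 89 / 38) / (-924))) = -1688887200 / 72131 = -23414.17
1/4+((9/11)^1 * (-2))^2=1417/484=2.93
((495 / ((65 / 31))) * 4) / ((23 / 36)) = 441936 / 299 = 1478.05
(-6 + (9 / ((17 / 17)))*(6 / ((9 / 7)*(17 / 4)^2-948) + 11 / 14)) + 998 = 482872951 / 483350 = 999.01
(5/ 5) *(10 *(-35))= -350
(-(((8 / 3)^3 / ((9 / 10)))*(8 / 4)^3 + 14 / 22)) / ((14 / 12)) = -904522 / 6237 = -145.03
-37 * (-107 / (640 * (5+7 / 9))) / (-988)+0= -35631 / 32880640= -0.00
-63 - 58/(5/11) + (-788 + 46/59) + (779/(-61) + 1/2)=-990.09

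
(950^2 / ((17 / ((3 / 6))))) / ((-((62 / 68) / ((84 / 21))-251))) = 38000 / 359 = 105.85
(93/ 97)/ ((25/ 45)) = 1.73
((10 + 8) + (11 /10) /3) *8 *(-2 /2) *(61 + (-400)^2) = -352774444 /15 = -23518296.27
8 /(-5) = -8 /5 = -1.60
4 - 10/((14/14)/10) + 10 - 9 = -95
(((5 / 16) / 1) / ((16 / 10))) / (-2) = -25 / 256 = -0.10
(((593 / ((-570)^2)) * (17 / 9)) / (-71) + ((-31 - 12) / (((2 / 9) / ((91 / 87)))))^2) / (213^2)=0.90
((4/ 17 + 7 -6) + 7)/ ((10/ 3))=42/ 17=2.47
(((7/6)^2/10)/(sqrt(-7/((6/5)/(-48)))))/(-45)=-7 * sqrt(70)/324000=-0.00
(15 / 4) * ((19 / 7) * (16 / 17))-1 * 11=-169 / 119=-1.42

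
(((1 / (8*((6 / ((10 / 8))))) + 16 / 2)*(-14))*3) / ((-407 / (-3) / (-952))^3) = 7852813977456 / 67419143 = 116477.51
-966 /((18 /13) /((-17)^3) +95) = -8813922 /866791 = -10.17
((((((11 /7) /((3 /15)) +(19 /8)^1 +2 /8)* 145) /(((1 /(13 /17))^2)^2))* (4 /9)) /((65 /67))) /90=2.65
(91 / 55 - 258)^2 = 198781801 / 3025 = 65712.99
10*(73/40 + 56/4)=633/4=158.25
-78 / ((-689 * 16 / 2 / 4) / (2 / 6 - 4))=-11 / 53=-0.21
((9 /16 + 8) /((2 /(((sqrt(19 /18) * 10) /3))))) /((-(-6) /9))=685 * sqrt(38) /192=21.99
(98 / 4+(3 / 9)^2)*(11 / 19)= 4873 / 342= 14.25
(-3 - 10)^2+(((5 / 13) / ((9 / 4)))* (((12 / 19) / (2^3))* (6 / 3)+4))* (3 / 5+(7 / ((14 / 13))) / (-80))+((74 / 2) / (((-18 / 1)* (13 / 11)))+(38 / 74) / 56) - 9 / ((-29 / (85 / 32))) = 2307952639 / 13700064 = 168.46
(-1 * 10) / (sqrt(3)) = -10 * sqrt(3) / 3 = -5.77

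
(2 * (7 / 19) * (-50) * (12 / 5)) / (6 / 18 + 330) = -5040 / 18829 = -0.27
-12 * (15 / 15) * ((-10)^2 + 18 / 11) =-13416 / 11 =-1219.64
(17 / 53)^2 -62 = -173869 / 2809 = -61.90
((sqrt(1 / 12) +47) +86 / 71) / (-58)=-0.84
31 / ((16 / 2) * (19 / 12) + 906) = 93 / 2756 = 0.03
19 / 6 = 3.17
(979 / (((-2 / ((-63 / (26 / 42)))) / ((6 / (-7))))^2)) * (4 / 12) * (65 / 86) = 524562885 / 1118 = 469197.57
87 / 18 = 29 / 6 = 4.83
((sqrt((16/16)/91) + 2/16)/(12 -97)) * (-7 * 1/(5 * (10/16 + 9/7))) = 56 * sqrt(91)/591175 + 49/45475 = 0.00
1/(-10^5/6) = -3/50000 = -0.00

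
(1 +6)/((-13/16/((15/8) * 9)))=-1890/13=-145.38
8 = 8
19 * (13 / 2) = 247 / 2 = 123.50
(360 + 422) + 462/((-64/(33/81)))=224369/288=779.06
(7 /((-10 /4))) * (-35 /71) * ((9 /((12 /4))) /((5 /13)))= 3822 /355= 10.77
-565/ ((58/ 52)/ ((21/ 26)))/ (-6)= 3955/ 58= 68.19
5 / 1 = 5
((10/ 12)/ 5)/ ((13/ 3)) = 1/ 26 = 0.04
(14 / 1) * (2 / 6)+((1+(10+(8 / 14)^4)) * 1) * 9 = 753623 / 7203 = 104.63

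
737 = 737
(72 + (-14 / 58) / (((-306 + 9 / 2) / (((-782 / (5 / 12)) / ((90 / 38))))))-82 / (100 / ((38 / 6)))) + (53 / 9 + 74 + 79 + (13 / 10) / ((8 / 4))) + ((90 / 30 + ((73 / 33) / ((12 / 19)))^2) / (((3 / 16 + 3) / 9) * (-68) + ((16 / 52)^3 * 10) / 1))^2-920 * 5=-14275230416315273647922335621 / 3263747522154423042697200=-4373.88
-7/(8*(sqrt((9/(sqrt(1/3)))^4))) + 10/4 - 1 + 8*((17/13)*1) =302201/25272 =11.96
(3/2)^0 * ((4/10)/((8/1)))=1/20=0.05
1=1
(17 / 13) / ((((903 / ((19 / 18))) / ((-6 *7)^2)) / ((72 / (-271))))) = -108528 / 151489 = -0.72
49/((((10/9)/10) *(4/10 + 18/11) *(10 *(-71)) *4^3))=-693/145408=-0.00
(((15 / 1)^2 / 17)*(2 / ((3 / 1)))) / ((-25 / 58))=-348 / 17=-20.47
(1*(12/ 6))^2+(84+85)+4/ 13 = 2253/ 13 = 173.31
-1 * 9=-9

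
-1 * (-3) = 3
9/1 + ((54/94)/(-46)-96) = -188121/2162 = -87.01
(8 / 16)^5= 1 / 32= 0.03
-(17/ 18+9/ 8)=-149/ 72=-2.07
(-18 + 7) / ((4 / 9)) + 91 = 265 / 4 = 66.25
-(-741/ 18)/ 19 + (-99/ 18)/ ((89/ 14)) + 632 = 338183/ 534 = 633.30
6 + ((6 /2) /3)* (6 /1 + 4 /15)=184 /15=12.27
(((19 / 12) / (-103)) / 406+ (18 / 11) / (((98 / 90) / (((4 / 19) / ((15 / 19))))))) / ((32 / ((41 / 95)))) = 126961789 / 23493017856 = 0.01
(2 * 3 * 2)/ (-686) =-6/ 343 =-0.02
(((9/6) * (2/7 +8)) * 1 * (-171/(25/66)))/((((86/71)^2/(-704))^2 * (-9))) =85876734060108288/598290175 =143536928.48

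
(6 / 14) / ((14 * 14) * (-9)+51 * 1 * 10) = -1 / 2926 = -0.00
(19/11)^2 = 361/121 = 2.98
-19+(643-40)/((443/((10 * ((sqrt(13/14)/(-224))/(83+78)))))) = -19-3015 * sqrt(182)/111834464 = -19.00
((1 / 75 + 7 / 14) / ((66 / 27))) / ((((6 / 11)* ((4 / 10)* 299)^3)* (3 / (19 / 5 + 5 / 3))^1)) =3157 / 7698498912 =0.00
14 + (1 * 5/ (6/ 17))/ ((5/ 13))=50.83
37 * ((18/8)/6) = 111/8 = 13.88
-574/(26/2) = -574/13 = -44.15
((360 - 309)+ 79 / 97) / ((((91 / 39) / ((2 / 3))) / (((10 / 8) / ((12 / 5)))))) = 8975 / 1164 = 7.71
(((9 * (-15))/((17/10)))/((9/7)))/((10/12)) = -1260/17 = -74.12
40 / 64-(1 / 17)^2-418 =-964979 / 2312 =-417.38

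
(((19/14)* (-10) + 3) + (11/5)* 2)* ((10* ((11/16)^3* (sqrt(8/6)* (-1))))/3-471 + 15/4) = 3993* sqrt(3)/896 + 14418/5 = 2891.32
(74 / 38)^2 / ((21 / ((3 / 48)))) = 1369 / 121296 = 0.01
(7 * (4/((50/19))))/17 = 266/425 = 0.63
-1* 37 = -37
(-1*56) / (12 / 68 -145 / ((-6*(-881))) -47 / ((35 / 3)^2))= 285.33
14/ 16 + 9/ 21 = 73/ 56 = 1.30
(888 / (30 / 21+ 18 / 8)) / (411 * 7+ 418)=24864 / 339385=0.07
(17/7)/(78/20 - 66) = -170/4347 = -0.04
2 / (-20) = -0.10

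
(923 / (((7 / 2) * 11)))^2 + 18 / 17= 58037894 / 100793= 575.81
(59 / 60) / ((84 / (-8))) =-59 / 630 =-0.09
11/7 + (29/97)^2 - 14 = -812696/65863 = -12.34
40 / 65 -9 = -8.38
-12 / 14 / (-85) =6 / 595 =0.01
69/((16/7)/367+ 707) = 59087/605433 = 0.10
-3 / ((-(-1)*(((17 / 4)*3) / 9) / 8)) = -288 / 17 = -16.94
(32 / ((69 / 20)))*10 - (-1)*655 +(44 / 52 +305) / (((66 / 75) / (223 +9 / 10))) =78564.75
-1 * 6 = -6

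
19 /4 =4.75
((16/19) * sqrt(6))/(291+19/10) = 160 * sqrt(6)/55651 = 0.01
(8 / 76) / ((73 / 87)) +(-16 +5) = -15083 / 1387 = -10.87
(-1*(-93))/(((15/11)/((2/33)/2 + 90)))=92101/15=6140.07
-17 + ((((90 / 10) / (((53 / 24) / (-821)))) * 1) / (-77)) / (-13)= -1079237 / 53053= -20.34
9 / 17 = 0.53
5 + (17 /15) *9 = 15.20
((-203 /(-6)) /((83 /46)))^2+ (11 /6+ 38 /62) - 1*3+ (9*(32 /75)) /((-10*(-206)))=17374184800363 /49492298250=351.05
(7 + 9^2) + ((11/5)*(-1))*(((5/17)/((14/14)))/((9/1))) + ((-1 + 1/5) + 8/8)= 67418/765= 88.13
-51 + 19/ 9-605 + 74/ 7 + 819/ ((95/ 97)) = 1154654/ 5985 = 192.92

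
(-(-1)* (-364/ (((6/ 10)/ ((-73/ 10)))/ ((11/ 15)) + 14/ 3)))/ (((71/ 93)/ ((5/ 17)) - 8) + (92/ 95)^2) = 14153537475/ 790999543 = 17.89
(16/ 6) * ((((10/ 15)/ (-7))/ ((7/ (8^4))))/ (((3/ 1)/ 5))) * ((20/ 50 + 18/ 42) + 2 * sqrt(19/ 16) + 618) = -1419444224/ 9261-163840 * sqrt(19)/ 1323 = -153810.97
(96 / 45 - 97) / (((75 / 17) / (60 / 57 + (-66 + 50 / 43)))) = 1260641392 / 919125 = 1371.57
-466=-466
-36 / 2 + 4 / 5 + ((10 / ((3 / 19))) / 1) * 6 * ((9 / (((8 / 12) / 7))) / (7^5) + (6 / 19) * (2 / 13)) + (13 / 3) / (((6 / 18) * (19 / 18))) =15.71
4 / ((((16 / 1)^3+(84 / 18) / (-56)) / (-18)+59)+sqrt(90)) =-31455648 / 1321270609-559872 * sqrt(10) / 1321270609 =-0.03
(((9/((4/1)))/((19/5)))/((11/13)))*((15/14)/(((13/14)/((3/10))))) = 405/1672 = 0.24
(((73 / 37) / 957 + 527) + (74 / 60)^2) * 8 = 11228686214 / 2655675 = 4228.19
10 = 10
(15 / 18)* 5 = 25 / 6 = 4.17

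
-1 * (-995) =995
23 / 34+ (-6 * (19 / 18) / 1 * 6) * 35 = -45197 / 34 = -1329.32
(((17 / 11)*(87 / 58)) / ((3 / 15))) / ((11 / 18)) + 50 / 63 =150635 / 7623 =19.76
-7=-7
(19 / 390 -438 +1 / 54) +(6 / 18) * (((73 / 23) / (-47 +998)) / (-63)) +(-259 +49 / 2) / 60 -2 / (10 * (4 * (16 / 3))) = -1519738353655 / 3439485504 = -441.85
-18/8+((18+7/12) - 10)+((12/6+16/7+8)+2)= 433/21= 20.62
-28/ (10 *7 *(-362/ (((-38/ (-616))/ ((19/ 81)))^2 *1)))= 6561/ 85851920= 0.00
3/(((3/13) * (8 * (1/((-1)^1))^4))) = 13/8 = 1.62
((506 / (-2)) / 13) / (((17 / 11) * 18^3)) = -2783 / 1288872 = -0.00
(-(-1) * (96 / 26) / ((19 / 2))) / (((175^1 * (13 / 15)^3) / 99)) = 1283040 / 3798613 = 0.34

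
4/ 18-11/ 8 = -83/ 72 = -1.15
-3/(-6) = 1/2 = 0.50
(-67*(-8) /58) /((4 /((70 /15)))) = 938 /87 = 10.78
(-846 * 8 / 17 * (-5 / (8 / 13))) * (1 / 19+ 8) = 494910 / 19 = 26047.89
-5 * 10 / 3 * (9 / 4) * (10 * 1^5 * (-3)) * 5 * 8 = 45000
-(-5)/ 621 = 5/ 621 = 0.01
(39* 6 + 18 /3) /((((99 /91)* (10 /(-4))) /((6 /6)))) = -2912 /33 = -88.24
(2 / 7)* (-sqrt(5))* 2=-4* sqrt(5) / 7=-1.28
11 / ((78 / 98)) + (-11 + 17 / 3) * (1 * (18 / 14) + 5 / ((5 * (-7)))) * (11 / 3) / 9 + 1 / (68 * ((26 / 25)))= 11379287 / 1002456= 11.35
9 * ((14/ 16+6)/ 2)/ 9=55/ 16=3.44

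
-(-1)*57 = 57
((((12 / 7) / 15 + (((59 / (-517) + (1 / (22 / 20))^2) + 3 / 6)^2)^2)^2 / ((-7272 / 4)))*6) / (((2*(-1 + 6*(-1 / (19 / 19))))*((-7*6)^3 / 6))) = -65737712185965362790176285348149323 / 665649179260331717149625636239217819084800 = -0.00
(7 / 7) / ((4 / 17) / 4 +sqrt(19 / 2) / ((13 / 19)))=-5746 / 1981913 +71383 * sqrt(38) / 1981913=0.22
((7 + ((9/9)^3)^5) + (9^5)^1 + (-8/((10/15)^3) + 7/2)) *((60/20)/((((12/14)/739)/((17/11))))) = 10382930047/44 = 235975682.89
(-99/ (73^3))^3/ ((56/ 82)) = -39782259/ 1648404427831501564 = -0.00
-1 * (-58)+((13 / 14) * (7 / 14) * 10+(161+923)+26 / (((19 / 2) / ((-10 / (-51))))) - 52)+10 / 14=14866895 / 13566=1095.89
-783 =-783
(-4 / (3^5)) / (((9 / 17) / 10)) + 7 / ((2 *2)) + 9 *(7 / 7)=91321 / 8748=10.44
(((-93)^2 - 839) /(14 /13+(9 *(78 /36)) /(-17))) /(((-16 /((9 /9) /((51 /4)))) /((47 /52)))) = 183535 /372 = 493.37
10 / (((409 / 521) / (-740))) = -3855400 / 409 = -9426.41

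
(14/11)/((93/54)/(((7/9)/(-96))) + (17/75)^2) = -551250/92047747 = -0.01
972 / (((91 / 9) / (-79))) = -691092 / 91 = -7594.42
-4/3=-1.33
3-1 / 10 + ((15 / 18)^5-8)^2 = 18330763997 / 302330880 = 60.63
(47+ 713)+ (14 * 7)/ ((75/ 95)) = 13262/ 15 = 884.13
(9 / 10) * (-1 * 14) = -63 / 5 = -12.60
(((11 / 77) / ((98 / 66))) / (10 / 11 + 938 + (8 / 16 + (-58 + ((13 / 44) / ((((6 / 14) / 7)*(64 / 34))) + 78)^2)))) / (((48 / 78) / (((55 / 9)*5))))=29235148800 / 45115142168047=0.00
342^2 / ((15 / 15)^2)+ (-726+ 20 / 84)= 2441003 / 21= 116238.24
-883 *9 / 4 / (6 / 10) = -13245 / 4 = -3311.25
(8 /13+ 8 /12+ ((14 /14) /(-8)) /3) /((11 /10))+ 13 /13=2.13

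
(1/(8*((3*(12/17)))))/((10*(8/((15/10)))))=17/15360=0.00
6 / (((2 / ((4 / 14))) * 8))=3 / 28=0.11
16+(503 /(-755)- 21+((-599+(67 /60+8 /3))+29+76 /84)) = -36211433 /63420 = -570.98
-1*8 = -8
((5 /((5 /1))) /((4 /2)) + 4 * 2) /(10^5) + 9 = 1800017 /200000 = 9.00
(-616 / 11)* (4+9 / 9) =-280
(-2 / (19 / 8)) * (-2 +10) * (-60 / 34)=11.89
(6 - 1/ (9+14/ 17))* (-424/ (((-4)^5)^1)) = 52205/ 21376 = 2.44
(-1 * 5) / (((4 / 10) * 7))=-25 / 14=-1.79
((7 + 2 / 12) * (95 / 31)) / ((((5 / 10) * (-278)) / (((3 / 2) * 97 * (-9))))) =3566205 / 17236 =206.90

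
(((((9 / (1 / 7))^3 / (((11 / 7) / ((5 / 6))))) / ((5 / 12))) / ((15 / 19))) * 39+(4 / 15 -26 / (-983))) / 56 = 637472459179 / 2270730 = 280734.59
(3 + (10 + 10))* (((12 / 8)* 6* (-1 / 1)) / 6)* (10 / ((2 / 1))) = -345 / 2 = -172.50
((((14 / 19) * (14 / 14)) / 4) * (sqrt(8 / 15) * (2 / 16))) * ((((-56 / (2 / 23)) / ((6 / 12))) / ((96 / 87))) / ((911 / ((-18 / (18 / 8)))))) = 32683 * sqrt(30) / 1038540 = 0.17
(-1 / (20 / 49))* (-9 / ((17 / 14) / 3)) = 9261 / 170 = 54.48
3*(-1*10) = -30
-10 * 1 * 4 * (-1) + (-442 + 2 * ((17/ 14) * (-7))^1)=-419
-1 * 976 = -976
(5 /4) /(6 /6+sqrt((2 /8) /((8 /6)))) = 20 /13 - 5 * sqrt(3) /13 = 0.87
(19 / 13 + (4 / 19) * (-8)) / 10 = -11 / 494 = -0.02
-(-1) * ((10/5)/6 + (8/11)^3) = 2867/3993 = 0.72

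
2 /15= 0.13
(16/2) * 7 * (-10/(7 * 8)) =-10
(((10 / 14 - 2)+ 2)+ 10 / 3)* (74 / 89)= 6290 / 1869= 3.37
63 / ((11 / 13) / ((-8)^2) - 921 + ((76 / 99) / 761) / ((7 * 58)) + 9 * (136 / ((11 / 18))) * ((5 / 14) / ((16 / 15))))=-801640711872 / 3185820626221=-0.25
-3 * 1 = -3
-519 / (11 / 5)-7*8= -3211 / 11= -291.91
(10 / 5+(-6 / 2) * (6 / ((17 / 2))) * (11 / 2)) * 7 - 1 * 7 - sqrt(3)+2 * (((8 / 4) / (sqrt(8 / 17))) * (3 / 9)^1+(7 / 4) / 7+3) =-2313 / 34 - sqrt(3)+sqrt(34) / 3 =-67.82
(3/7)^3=27/343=0.08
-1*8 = -8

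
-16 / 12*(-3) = 4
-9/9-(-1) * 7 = 6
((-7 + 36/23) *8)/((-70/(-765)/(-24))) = 1836000/161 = 11403.73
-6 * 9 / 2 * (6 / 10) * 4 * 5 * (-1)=324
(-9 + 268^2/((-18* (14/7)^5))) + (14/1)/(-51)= -81989/612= -133.97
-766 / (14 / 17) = -6511 / 7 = -930.14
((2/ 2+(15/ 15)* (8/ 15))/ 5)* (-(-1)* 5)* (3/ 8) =23/ 40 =0.58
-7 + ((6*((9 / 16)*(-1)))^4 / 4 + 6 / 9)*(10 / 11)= 6243103 / 270336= 23.09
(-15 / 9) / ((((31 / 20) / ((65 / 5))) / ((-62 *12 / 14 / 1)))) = 742.86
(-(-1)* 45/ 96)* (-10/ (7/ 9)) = -675/ 112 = -6.03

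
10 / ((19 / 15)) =150 / 19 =7.89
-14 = -14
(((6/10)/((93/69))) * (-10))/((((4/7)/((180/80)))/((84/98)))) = -1863/124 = -15.02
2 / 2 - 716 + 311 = -404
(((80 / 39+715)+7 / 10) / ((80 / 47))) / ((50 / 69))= 302596763 / 520000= 581.92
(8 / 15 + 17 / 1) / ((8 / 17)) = 37.26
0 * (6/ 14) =0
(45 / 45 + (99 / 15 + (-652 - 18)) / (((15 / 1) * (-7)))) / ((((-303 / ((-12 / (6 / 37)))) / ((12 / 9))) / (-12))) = -4548928 / 159075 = -28.60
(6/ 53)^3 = 216/ 148877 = 0.00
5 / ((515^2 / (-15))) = -3 / 10609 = -0.00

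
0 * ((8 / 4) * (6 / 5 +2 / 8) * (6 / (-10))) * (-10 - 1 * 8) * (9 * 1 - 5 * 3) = 0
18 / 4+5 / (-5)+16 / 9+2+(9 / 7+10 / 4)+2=823 / 63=13.06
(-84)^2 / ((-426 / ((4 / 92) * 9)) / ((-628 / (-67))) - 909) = -6646752 / 965689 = -6.88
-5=-5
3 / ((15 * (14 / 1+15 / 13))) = 13 / 985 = 0.01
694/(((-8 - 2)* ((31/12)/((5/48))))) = -347/124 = -2.80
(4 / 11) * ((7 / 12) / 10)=7 / 330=0.02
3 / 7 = 0.43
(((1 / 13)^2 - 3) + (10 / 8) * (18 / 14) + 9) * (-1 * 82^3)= -4965758050 / 1183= -4197597.68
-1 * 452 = -452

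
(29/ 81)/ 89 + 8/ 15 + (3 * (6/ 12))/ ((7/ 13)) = 1676921/ 504630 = 3.32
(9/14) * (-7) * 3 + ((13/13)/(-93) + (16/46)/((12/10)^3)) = -512441/38502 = -13.31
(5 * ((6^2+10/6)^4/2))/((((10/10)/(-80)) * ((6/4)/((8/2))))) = -260875777600/243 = -1073562870.78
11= 11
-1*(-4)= 4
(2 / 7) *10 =20 / 7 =2.86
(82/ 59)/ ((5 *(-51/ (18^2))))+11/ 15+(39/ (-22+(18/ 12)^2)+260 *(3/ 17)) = 10191883/ 237711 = 42.88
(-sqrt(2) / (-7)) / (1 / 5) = 5 * sqrt(2) / 7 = 1.01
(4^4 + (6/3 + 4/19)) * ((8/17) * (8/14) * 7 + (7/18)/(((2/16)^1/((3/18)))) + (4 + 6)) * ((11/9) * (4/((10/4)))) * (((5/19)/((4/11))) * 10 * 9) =67578383840/165699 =407838.21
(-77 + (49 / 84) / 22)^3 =-8391415536161 / 18399744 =-456061.54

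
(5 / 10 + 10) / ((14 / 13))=39 / 4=9.75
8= 8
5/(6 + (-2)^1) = 5/4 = 1.25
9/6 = 3/2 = 1.50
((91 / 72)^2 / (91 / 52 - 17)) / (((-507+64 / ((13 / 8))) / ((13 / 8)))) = 1399489 / 3844651392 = 0.00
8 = 8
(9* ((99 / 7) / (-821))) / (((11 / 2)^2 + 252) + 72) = -3564 / 8143499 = -0.00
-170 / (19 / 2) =-17.89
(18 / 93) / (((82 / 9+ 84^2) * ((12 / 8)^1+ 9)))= 18 / 6899081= 0.00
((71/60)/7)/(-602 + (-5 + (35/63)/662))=-70503/253155070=-0.00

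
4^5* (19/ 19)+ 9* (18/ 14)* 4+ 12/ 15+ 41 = 38923/ 35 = 1112.09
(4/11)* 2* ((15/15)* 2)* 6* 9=864/11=78.55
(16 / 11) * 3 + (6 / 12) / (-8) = 757 / 176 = 4.30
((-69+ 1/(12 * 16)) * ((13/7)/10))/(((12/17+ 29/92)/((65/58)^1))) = -875348513/62244672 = -14.06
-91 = -91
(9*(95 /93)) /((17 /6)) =1710 /527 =3.24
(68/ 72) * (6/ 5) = 17/ 15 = 1.13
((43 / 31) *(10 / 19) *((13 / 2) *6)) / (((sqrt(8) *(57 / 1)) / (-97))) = -17.13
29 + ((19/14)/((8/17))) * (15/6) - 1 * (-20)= 12591/224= 56.21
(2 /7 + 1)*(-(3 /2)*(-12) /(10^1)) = 81 /35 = 2.31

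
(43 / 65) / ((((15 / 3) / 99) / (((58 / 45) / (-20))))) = -13717 / 16250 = -0.84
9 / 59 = 0.15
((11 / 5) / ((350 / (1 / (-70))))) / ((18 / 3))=-11 / 735000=-0.00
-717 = -717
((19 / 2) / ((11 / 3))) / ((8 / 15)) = 855 / 176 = 4.86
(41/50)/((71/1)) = 41/3550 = 0.01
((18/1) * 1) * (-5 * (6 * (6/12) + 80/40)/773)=-450/773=-0.58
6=6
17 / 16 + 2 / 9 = 185 / 144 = 1.28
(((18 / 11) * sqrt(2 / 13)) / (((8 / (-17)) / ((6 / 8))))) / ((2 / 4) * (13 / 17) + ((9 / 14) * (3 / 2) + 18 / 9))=-2023 * sqrt(26) / 33748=-0.31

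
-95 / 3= -31.67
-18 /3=-6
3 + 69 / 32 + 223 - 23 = 6565 / 32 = 205.16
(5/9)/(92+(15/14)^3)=0.01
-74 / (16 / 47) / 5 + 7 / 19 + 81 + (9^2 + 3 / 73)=118.93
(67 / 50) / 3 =67 / 150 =0.45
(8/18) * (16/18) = 32/81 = 0.40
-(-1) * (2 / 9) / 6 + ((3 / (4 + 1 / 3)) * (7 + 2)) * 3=6574 / 351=18.73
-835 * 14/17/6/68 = -5845/3468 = -1.69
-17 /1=-17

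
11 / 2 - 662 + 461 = -391 / 2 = -195.50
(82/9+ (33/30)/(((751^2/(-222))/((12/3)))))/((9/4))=924785816/228420405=4.05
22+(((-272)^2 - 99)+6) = 73913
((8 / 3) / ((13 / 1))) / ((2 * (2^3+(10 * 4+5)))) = 4 / 2067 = 0.00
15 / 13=1.15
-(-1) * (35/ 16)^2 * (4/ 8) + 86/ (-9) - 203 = -968431/ 4608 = -210.16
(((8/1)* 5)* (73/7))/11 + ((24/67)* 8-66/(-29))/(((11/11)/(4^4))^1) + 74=1428.15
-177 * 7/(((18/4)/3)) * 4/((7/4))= -1888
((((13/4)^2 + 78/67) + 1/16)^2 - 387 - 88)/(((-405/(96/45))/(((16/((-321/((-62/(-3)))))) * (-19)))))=303251248912/8753886675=34.64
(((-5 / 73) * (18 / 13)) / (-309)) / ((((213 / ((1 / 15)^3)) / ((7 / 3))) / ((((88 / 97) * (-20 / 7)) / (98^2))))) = -176 / 654607087861545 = -0.00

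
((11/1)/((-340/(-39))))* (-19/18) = -2717/2040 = -1.33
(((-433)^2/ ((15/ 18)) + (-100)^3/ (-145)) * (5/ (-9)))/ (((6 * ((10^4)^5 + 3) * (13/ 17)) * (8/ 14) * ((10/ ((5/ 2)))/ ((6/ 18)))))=-0.00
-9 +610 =601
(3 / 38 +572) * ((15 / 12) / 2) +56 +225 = 194119 / 304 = 638.55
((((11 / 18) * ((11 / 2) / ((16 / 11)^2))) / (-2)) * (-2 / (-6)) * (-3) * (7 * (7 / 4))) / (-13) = -717409 / 958464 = -0.75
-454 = -454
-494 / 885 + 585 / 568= 0.47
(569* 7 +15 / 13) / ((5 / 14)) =725116 / 65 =11155.63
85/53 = 1.60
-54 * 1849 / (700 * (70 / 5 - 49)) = 49923 / 12250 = 4.08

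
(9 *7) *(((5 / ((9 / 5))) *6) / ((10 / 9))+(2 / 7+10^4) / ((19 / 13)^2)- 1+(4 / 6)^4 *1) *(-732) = -234523876432 / 1083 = -216550209.08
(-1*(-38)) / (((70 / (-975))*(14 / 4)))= -7410 / 49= -151.22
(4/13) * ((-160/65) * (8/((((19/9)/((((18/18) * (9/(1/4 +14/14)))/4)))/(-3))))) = 248832/16055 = 15.50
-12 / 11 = -1.09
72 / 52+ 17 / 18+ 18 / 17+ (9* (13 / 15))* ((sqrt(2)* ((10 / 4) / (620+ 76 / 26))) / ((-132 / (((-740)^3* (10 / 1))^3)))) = 13477 / 3978+ 702833088811776416000000000000* sqrt(2) / 44539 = 22316533516293320873585520.00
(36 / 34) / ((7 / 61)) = 1098 / 119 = 9.23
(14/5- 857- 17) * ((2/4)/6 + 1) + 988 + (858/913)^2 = 1552889/34445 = 45.08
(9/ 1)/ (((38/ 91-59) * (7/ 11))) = -429/ 1777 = -0.24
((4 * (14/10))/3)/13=28/195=0.14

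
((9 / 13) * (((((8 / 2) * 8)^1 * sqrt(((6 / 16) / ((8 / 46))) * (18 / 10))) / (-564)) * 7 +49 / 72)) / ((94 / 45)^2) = 99225 / 918944 - 25515 * sqrt(690) / 5398796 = -0.02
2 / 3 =0.67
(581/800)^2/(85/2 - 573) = -337561/339520000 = -0.00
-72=-72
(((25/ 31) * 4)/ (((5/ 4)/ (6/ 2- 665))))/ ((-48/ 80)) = 264800/ 93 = 2847.31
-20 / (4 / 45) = -225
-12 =-12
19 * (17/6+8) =1235/6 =205.83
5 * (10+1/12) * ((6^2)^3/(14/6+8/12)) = 784080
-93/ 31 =-3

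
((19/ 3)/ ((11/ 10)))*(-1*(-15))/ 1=950/ 11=86.36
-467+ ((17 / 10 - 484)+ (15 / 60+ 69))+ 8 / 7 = -878.91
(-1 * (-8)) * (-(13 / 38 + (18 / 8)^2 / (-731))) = -74485 / 27778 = -2.68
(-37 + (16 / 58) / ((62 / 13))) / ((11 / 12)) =-398532 / 9889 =-40.30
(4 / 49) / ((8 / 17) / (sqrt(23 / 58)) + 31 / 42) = -4945368 / 1121407 + 19584*sqrt(1334) / 160201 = 0.05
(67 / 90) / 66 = 67 / 5940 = 0.01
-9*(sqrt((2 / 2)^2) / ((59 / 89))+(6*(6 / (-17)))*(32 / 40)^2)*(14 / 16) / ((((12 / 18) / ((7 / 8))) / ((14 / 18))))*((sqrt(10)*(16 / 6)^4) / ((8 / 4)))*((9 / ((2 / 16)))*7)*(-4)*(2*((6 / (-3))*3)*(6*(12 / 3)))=-453291589632*sqrt(10) / 25075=-57165857.13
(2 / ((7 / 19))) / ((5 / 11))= 418 / 35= 11.94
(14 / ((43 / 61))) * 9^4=5603094 / 43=130304.51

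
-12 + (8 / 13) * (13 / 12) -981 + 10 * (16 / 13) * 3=-37261 / 39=-955.41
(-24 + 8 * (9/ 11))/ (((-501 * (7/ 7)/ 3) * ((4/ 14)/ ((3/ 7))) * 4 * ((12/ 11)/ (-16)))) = -96/ 167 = -0.57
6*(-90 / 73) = -540 / 73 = -7.40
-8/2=-4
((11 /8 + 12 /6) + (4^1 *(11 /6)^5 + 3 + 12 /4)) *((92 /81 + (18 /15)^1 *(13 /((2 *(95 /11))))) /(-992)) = -3516005731 /18549259200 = -0.19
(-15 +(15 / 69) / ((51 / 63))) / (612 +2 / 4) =-2304 / 95795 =-0.02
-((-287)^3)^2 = -558845013849409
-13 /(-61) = 13 /61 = 0.21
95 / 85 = 19 / 17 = 1.12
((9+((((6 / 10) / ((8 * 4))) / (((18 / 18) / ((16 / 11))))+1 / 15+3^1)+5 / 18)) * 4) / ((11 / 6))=26.99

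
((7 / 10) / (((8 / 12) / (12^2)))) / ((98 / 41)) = 2214 / 35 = 63.26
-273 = -273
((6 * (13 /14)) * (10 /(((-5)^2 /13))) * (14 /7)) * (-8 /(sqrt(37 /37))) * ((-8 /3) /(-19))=-43264 /665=-65.06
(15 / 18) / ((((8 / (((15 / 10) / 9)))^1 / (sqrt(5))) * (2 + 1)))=5 * sqrt(5) / 864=0.01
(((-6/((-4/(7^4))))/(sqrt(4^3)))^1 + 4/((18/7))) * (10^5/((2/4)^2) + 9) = 26020985459/144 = 180701287.91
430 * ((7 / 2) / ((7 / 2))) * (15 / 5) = 1290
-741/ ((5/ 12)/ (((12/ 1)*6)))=-128044.80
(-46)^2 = 2116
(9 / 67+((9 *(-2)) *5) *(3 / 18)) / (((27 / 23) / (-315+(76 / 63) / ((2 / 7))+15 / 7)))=3908.35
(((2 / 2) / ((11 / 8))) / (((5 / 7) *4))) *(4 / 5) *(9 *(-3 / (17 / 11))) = -1512 / 425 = -3.56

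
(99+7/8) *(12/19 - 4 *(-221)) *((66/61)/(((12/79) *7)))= 1458789431/16226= 89904.44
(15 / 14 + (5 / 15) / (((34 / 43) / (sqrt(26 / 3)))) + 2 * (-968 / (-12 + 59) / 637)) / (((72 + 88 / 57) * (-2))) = -817 * sqrt(78) / 855168 - 3436131 / 502017152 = -0.02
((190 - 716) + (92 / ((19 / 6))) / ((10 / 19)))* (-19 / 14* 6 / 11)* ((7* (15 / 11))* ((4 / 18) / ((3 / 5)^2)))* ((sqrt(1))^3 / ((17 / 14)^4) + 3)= 58749430700 / 8268579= 7105.14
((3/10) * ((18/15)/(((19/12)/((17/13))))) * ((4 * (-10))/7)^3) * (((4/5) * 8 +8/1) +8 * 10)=-443695104/84721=-5237.13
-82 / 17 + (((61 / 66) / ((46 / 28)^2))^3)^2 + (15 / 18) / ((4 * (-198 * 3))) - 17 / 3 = -80745427492681315911953765407 / 7698153657800385007778669328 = -10.49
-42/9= -14/3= -4.67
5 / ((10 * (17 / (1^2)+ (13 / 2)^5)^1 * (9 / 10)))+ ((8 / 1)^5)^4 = 3858289861576465431134368 / 3346533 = 1152921504606846976.00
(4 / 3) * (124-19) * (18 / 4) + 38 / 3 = 642.67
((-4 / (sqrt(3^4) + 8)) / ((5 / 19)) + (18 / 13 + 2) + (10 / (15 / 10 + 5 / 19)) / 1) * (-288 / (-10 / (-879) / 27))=-2065171992768 / 370175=-5578907.25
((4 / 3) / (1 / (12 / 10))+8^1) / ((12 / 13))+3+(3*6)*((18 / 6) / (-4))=-1 / 10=-0.10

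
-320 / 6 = -160 / 3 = -53.33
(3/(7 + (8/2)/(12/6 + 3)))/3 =5/39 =0.13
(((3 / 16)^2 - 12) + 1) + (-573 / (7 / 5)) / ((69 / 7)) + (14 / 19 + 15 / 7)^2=-4602921417 / 104152832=-44.19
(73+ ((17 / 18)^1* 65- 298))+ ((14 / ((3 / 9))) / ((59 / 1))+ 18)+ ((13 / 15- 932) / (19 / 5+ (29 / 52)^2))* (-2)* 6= 50626753147 / 19675674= 2573.06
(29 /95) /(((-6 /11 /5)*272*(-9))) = 319 /279072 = 0.00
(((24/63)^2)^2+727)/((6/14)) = 141391783/83349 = 1696.38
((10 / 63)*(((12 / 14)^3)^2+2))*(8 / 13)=22556320 / 96354531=0.23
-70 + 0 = -70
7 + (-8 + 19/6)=2.17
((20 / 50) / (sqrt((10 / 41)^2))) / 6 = 41 / 150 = 0.27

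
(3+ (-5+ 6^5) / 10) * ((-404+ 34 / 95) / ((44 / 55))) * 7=-1046980011 / 380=-2755210.56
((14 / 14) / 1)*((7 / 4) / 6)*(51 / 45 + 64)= 19.00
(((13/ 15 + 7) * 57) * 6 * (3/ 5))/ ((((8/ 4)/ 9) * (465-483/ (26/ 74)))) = -14573/ 1825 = -7.99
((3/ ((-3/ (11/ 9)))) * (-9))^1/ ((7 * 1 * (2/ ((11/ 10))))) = 121/ 140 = 0.86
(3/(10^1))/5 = 3/50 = 0.06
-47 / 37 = -1.27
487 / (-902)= -487 / 902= -0.54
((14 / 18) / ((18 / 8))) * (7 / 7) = 28 / 81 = 0.35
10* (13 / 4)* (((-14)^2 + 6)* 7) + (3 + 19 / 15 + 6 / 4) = 1378823 / 30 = 45960.77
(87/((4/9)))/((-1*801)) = -87/356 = -0.24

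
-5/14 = -0.36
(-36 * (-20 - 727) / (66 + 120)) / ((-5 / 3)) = -13446 / 155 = -86.75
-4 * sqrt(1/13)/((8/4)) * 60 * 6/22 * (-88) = 2880 * sqrt(13)/13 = 798.77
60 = 60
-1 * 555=-555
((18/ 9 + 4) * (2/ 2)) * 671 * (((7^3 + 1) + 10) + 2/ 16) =5702829/ 4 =1425707.25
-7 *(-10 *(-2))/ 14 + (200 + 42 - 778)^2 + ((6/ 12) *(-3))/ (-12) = 2298289/ 8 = 287286.12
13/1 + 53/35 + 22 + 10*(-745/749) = 99496/3745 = 26.57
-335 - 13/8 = -336.62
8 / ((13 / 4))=32 / 13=2.46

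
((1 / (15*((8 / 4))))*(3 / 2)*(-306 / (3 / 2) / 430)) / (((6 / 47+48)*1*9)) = -799 / 14589900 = -0.00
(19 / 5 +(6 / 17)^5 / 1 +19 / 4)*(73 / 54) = 1970603099 / 170382840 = 11.57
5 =5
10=10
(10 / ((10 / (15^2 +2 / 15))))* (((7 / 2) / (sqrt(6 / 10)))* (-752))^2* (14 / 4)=81878687968 / 9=9097631996.44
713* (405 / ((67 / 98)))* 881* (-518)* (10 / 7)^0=-12914461351260 / 67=-192753154496.42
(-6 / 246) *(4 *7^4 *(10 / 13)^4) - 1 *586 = -668.02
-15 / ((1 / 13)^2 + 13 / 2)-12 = -10486 / 733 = -14.31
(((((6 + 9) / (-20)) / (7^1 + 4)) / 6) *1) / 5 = -1 / 440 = -0.00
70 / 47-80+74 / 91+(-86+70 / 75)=-10442132 / 64155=-162.76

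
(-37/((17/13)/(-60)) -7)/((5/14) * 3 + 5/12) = 2414244/2125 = 1136.11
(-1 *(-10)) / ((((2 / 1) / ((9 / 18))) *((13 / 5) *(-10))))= -5 / 52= -0.10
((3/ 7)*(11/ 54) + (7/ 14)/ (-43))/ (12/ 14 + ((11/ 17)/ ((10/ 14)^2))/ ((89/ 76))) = 7754125/ 198801126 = 0.04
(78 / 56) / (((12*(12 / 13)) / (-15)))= -1.89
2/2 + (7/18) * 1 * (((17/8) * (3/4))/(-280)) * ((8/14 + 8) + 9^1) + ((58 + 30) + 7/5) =1619271/17920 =90.36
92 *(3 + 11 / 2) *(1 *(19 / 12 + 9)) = 49657 / 6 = 8276.17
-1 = -1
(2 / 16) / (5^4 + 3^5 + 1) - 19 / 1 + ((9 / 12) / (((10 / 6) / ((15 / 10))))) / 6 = -1313049 / 69520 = -18.89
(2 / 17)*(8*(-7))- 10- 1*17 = -571 / 17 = -33.59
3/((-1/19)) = -57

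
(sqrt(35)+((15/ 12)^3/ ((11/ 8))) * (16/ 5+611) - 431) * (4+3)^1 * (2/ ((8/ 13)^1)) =91 * sqrt(35)/ 4+3535077/ 352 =10177.42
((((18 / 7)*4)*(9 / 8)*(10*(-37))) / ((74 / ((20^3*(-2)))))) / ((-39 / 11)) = -23760000 / 91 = -261098.90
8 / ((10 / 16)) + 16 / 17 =1168 / 85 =13.74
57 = 57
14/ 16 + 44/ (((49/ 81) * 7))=30913/ 2744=11.27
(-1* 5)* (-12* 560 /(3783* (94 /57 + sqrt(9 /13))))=60009600 /8305819 -109166400* sqrt(13) /107975647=3.58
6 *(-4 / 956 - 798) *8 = -9154704 / 239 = -38304.20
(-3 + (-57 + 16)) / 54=-22 / 27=-0.81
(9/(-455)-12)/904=-5469/411320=-0.01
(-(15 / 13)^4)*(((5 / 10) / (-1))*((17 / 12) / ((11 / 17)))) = 4876875 / 2513368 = 1.94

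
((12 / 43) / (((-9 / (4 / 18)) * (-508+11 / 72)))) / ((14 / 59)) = 1888 / 33018195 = 0.00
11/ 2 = 5.50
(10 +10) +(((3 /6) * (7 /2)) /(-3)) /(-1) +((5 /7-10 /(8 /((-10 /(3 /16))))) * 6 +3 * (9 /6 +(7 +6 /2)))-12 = 37579 /84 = 447.37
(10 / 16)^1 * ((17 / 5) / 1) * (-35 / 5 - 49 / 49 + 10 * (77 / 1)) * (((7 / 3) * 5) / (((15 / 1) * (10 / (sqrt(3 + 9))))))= 15113 * sqrt(3) / 60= 436.27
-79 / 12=-6.58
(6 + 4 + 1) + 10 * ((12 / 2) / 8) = 37 / 2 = 18.50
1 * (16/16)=1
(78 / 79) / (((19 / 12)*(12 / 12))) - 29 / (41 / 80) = -3443944 / 61541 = -55.96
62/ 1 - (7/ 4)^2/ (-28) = 62.11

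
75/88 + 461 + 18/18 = 40731/88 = 462.85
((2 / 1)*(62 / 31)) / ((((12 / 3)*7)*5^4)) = 1 / 4375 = 0.00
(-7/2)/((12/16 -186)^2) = -56/549081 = -0.00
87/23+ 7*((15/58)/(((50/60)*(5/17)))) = 37248/3335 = 11.17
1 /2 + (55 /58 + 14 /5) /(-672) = 0.49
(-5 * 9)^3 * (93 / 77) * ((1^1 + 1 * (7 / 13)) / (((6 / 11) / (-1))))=28248750 / 91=310425.82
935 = 935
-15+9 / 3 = -12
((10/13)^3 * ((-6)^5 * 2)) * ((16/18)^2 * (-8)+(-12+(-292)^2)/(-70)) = 133272038400/15379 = 8665845.53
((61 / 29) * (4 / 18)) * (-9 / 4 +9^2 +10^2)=43615 / 522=83.55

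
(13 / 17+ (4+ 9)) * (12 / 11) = 2808 / 187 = 15.02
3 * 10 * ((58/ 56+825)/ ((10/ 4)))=69387/ 7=9912.43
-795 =-795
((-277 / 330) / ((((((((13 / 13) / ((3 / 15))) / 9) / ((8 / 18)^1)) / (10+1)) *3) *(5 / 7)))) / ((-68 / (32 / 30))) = 15512 / 286875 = 0.05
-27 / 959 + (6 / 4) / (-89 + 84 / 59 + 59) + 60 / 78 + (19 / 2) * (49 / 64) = 3570274993 / 448413056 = 7.96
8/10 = 4/5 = 0.80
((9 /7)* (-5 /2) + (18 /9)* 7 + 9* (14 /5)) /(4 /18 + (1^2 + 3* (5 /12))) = 14.56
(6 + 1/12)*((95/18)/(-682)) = -6935/147312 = -0.05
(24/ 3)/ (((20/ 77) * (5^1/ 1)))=6.16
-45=-45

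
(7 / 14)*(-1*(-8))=4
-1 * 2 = -2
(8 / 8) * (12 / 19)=12 / 19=0.63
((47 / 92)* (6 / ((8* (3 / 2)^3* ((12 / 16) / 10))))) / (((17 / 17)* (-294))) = -470 / 91287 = -0.01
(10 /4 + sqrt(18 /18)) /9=7 /18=0.39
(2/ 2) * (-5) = -5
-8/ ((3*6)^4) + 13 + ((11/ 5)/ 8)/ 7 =23954071/ 1837080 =13.04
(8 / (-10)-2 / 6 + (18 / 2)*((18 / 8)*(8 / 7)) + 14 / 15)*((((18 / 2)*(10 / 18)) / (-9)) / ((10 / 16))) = -6424 / 315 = -20.39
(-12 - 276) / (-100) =72 / 25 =2.88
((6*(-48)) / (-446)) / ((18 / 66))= 528 / 223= 2.37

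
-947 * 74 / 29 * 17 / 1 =-1191326 / 29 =-41080.21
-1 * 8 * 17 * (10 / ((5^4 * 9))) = -272 / 1125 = -0.24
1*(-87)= -87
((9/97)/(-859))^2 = 81/6942722329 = 0.00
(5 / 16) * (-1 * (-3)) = 15 / 16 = 0.94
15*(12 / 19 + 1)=465 / 19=24.47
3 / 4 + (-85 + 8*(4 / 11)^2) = -40265 / 484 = -83.19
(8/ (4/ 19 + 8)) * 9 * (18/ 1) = 2052/ 13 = 157.85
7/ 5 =1.40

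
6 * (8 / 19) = 48 / 19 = 2.53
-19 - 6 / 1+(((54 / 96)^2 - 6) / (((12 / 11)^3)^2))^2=-884889737799428375 / 64925062108545024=-13.63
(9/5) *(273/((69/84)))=68796/115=598.23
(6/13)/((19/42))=252/247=1.02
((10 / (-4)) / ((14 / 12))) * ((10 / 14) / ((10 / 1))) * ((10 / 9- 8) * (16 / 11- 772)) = -1313780 / 1617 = -812.48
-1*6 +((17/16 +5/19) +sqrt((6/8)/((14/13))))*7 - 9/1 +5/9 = -14131/2736 +sqrt(546)/4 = 0.68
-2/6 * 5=-5/3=-1.67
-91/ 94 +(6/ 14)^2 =-3613/ 4606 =-0.78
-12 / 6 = -2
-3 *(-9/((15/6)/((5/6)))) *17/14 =153/14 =10.93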